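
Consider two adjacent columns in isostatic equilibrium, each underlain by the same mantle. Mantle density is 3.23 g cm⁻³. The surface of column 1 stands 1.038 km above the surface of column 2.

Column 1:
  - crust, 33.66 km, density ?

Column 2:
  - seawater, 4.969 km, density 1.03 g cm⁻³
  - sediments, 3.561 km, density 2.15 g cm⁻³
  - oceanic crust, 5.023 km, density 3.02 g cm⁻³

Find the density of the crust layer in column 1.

2.66 g cm⁻³

Take the compensation level at the base of the deeper column (depth z_c below the surface of column 1) and equate Σ ρ_i t_i down to z_c; mantle fills any gap and the z_c terms cancel.
Column 1: 33.66×ρ + (z_c − 33.66)×3.23
Column 2: 1.038×0 + 4.969×1.03 + 3.561×2.15 + 5.023×3.02 + (z_c − 1.038 − 13.553)×3.23
The z_c×3.23 term appears on both sides and cancels. Collect the known terms of each column as K = Σ(ρt)_known − 3.23 × (depth of known layers): K_1 = 0 − 3.23×33.66 = −108.7218; K_2 = 27.94368 − 3.23×(1.038 + 13.553) = −19.18525.
Balance: K_1 + 33.66×ρ = K_2, so ρ = (K_2 − K_1)/33.66 = 89.5365/33.66 = 2.66 g cm⁻³.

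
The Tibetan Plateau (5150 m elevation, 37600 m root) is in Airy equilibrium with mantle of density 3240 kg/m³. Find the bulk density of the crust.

ρ_c h = (ρ_m − ρ_c) r → ρ_c (h + r) = ρ_m r → ρ_c = ρ_m r / (h + r).
ρ_c = 3240 × 37600 m / (5150 m + 37600 m) = 2850 kg/m³.

2850 kg/m³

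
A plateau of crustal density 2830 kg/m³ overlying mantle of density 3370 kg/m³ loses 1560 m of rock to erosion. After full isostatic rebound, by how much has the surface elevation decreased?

Rebound u = e ρ_c/ρ_m = 1560 m × 2830/3370 = 1310 m.
Net surface drop = e − u = 1560 m − 1310 m = e (ρ_m − ρ_c)/ρ_m = 250 m.

250 m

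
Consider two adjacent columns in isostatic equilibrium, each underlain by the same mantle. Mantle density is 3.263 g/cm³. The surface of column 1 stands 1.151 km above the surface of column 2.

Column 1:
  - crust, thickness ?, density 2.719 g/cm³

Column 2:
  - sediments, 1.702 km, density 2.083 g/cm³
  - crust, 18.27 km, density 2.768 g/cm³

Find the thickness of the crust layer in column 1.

Take the compensation level at the base of the deeper column (depth z_c below the surface of column 1) and equate Σ ρ_i t_i down to z_c; mantle fills any gap and the z_c terms cancel.
Column 1: x×2.719 + (z_c − 0 − x)×3.263
Column 2: 1.151×0 + 1.702×2.083 + 18.27×2.768 + (z_c − 1.151 − 19.972)×3.263
The z_c×3.263 term appears on both sides and cancels. Collect the known terms of each column as K = Σ(ρt)_known − 3.263 × (depth of known layers): K_1 = 0 − 3.263×0 = 0; K_2 = 54.116626 − 3.263×(1.151 + 19.972) = −14.807723.
Balance: K_1 − x×(3.263 − 2.719) = K_2, so x = (K_1 − K_2)/(3.263 − 2.719) = 14.8077/0.544 = 27.2 km.

27.2 km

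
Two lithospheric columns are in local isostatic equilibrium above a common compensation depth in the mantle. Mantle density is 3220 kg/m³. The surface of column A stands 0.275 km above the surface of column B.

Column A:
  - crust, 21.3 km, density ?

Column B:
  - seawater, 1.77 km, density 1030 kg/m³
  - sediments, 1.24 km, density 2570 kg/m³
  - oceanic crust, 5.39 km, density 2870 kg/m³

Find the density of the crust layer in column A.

2870 kg/m³

Take the compensation level at the base of the deeper column (depth z_c below the surface of column A) and equate Σ ρ_i t_i down to z_c; mantle fills any gap and the z_c terms cancel.
Column A: 21.3×ρ + (z_c − 21.3)×3220
Column B: 0.275×0 + 1.77×1030 + 1.24×2570 + 5.39×2870 + (z_c − 0.275 − 8.4)×3220
The z_c×3220 term appears on both sides and cancels. Collect the known terms of each column as K = Σ(ρt)_known − 3220 × (depth of known layers): K_A = 0 − 3220×21.3 = −68586; K_B = 20479.2 − 3220×(0.275 + 8.4) = −7454.3.
Balance: K_A + 21.3×ρ = K_B, so ρ = (K_B − K_A)/21.3 = 61131.7/21.3 = 2870 kg/m³.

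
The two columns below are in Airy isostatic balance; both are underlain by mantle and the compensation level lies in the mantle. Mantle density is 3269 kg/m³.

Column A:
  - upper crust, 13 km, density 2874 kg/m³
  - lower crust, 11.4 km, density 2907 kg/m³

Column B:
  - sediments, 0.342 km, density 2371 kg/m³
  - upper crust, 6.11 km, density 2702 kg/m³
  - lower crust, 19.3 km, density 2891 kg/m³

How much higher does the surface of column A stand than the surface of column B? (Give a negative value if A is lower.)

For any compensation level in the mantle, the mantle terms cancel and isostasy reduces to e = (Σt_A − Σt_B) − (Σ(ρt)_A − Σ(ρt)_B) / ρ_m.
Σt_A = 24.4 km; Σt_B = 25.752 km; Σ(ρt)_A = 70501.8; Σ(ρt)_B = 73116.402 (in km·kg/m³).
e = (24.4 − 25.752) − (70501.8 − 73116.402) / 3269 = −0.552 km.

−0.552 km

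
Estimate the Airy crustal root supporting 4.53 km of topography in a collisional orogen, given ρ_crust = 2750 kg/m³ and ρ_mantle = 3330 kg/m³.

Isostatic balance requires: the weight of the topography is balanced by the buoyancy of the root, ρ_c h = (ρ_m − ρ_c) r.
r = h · ρ_c / (ρ_m − ρ_c) = 4.53 km × 2750 / (3330 − 2750) = 21.5 km.

21.5 km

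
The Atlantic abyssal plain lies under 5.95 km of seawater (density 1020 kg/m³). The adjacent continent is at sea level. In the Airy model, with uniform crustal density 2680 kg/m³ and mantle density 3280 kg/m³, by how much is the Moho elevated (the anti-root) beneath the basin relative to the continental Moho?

16.5 km

Isostatic balance requires: replacing crust with seawater at the top is compensated by replacing crust with mantle at the base: d (ρ_c − ρ_w) = a (ρ_m − ρ_c).
a = d (ρ_c − ρ_w)/(ρ_m − ρ_c) = 5.95 km × 1660/600 = 16.5 km.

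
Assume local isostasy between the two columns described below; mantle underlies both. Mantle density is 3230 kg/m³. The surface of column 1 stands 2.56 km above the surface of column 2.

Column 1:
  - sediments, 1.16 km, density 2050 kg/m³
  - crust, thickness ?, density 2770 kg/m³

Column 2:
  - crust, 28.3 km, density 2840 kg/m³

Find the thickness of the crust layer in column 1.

Take the compensation level at the base of the deeper column (depth z_c below the surface of column 1) and equate Σ ρ_i t_i down to z_c; mantle fills any gap and the z_c terms cancel.
Column 1: 1.16×2050 + x×2770 + (z_c − 1.16 − x)×3230
Column 2: 2.56×0 + 28.3×2840 + (z_c − 2.56 − 28.3)×3230
The z_c×3230 term appears on both sides and cancels. Collect the known terms of each column as K = Σ(ρt)_known − 3230 × (depth of known layers): K_1 = 2378 − 3230×1.16 = −1368.8; K_2 = 80372 − 3230×(2.56 + 28.3) = −19305.8.
Balance: K_1 − x×(3230 − 2770) = K_2, so x = (K_1 − K_2)/(3230 − 2770) = 17937/460 = 39 km.

39 km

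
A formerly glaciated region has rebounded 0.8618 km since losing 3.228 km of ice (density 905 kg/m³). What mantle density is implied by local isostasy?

ρ_m = ρ_ice t / u = 905 × 3.228 km/0.8618 km = 3390 kg/m³.

3390 kg/m³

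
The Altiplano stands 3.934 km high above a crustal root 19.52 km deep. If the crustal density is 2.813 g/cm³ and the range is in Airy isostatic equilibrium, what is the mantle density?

3.38 g/cm³

Airy balance: ρ_c h = (ρ_m − ρ_c) r → ρ_m = ρ_c (1 + h/r).
ρ_m = 2.813 × (1 + 3.934 km/19.52 km) = 3.38 g/cm³.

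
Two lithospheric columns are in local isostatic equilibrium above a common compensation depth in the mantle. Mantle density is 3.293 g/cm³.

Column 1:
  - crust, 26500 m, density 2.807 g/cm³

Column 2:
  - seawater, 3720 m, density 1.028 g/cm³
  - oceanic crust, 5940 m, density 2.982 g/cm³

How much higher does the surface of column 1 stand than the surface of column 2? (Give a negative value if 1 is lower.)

For any compensation level in the mantle, the mantle terms cancel and isostasy reduces to e = (Σt_1 − Σt_2) − (Σ(ρt)_1 − Σ(ρt)_2) / ρ_m.
Σt_1 = 26500 m; Σt_2 = 9660 m; Σ(ρt)_1 = 74385.5; Σ(ρt)_2 = 21537.24 (in m·g/cm³).
e = (26500 − 9660) − (74385.5 − 21537.24) / 3.293 = 791 m.

791 m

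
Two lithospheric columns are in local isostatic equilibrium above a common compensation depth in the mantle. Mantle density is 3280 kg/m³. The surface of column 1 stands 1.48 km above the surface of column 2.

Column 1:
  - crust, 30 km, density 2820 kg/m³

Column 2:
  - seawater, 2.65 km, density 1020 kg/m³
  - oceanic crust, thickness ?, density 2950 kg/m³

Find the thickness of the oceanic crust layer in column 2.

Take the compensation level at the base of the deeper column (depth z_c below the surface of column 1) and equate Σ ρ_i t_i down to z_c; mantle fills any gap and the z_c terms cancel.
Column 1: 30×2820 + (z_c − 30)×3280
Column 2: 1.48×0 + 2.65×1020 + x×2950 + (z_c − 1.48 − 2.65 − x)×3280
The z_c×3280 term appears on both sides and cancels. Collect the known terms of each column as K = Σ(ρt)_known − 3280 × (depth of known layers): K_1 = 84600 − 3280×30 = −13800; K_2 = 2703 − 3280×(1.48 + 2.65) = −10843.4.
Balance: K_1 = K_2 − x×(3280 − 2950), so x = (K_2 − K_1)/(3280 − 2950) = 2956.6/330 = 8.96 km.

8.96 km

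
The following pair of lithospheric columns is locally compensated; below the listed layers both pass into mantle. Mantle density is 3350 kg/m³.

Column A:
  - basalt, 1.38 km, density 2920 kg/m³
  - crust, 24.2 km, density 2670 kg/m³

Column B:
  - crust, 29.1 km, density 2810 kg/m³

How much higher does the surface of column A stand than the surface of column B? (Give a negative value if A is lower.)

For any compensation level in the mantle, the mantle terms cancel and isostasy reduces to e = (Σt_A − Σt_B) − (Σ(ρt)_A − Σ(ρt)_B) / ρ_m.
Σt_A = 25.58 km; Σt_B = 29.1 km; Σ(ρt)_A = 68643.6; Σ(ρt)_B = 81771 (in km·kg/m³).
e = (25.58 − 29.1) − (68643.6 − 81771) / 3350 = 0.399 km.

0.399 km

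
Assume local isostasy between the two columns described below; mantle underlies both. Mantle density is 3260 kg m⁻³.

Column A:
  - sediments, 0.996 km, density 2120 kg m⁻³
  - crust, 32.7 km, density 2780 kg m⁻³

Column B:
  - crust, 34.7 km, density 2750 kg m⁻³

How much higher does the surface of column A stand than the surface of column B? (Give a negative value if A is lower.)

For any compensation level in the mantle, the mantle terms cancel and isostasy reduces to e = (Σt_A − Σt_B) − (Σ(ρt)_A − Σ(ρt)_B) / ρ_m.
Σt_A = 33.696 km; Σt_B = 34.7 km; Σ(ρt)_A = 93017.52; Σ(ρt)_B = 95425 (in km·kg m⁻³).
e = (33.696 − 34.7) − (93017.52 − 95425) / 3260 = −0.266 km.

−0.266 km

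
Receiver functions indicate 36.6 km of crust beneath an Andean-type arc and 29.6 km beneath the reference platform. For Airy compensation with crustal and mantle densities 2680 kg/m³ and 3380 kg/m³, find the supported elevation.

Excess crust Δ = 36.6 km − 29.6 km = 7 km, split between elevation h and root r with h + r = Δ.
Airy balance ρ_c h = (ρ_m − ρ_c) r gives r = h ρ_c/(ρ_m − ρ_c), so h (1 + ρ_c/(ρ_m − ρ_c)) = Δ, i.e. h = Δ (ρ_m − ρ_c)/ρ_m.
h = 7 km × 700/3380 = 1.45 km.

1.45 km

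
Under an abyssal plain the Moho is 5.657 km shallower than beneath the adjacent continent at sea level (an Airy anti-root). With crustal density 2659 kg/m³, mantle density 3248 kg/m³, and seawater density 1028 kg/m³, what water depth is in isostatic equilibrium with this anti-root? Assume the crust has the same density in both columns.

2.04 km

Replacing a thickness d of crust by seawater at the top must be balanced by replacing crust with mantle at the base: d (ρ_c − ρ_w) = a (ρ_m − ρ_c).
d = a (ρ_m − ρ_c)/(ρ_c − ρ_w) = 5.657 km × 589/1631 = 2.04 km.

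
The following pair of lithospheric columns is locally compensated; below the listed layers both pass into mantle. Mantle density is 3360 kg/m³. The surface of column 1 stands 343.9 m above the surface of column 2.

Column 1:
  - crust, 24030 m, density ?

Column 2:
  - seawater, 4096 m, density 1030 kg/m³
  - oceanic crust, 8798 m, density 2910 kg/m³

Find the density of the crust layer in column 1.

Take the compensation level at the base of the deeper column (depth z_c below the surface of column 1) and equate Σ ρ_i t_i down to z_c; mantle fills any gap and the z_c terms cancel.
Column 1: 24030×ρ + (z_c − 24030)×3360
Column 2: 343.9×0 + 4096×1030 + 8798×2910 + (z_c − 343.9 − 12894)×3360
The z_c×3360 term appears on both sides and cancels. Collect the known terms of each column as K = Σ(ρt)_known − 3360 × (depth of known layers): K_1 = 0 − 3360×24030 = −80740800; K_2 = 29821060 − 3360×(343.9 + 12894) = −14658284.
Balance: K_1 + 24030×ρ = K_2, so ρ = (K_2 − K_1)/24030 = 66082500/24030 = 2750 kg/m³.

2750 kg/m³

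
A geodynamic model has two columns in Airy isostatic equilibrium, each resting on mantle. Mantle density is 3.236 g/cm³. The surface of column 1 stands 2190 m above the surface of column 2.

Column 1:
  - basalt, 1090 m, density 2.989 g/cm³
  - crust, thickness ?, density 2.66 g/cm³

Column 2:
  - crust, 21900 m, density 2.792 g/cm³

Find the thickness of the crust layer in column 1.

Take the compensation level at the base of the deeper column (depth z_c below the surface of column 1) and equate Σ ρ_i t_i down to z_c; mantle fills any gap and the z_c terms cancel.
Column 1: 1090×2.989 + x×2.66 + (z_c − 1090 − x)×3.236
Column 2: 2190×0 + 21900×2.792 + (z_c − 2190 − 21900)×3.236
The z_c×3.236 term appears on both sides and cancels. Collect the known terms of each column as K = Σ(ρt)_known − 3.236 × (depth of known layers): K_1 = 3258.01 − 3.236×1090 = −269.23; K_2 = 61144.8 − 3.236×(2190 + 21900) = −16810.44.
Balance: K_1 − x×(3.236 − 2.66) = K_2, so x = (K_1 − K_2)/(3.236 − 2.66) = 16541.2/0.576 = 28700 m.

28700 m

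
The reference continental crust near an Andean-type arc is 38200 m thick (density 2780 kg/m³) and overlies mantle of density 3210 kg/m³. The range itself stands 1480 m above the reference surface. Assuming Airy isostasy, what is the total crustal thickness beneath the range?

49200 m

Root depth r = h ρ_c / (ρ_m − ρ_c) = 1480 m × 2780 / 430 = 9568 m.
Total thickness = T + h + r = 38200 m + 1480 m + 9568 m = 49200 m.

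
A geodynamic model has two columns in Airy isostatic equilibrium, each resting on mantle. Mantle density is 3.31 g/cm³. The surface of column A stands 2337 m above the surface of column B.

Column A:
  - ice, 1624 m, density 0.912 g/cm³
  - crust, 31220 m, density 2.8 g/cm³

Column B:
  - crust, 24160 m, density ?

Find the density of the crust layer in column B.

2.81 g/cm³

Take the compensation level at the base of the deeper column (depth z_c below the surface of column A) and equate Σ ρ_i t_i down to z_c; mantle fills any gap and the z_c terms cancel.
Column A: 1624×0.912 + 31220×2.8 + (z_c − 32844)×3.31
Column B: 2337×0 + 24160×ρ + (z_c − 2337 − 24160)×3.31
The z_c×3.31 term appears on both sides and cancels. Collect the known terms of each column as K = Σ(ρt)_known − 3.31 × (depth of known layers): K_A = 88897.088 − 3.31×32844 = −19816.552; K_B = 0 − 3.31×(2337 + 24160) = −87705.07.
Balance: K_A = K_B + 24160×ρ, so ρ = (K_A − K_B)/24160 = 67888.5/24160 = 2.81 g/cm³.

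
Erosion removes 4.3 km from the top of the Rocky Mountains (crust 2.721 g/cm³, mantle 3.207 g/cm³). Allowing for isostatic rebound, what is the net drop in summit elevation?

0.652 km

Rebound u = e ρ_c/ρ_m = 4.3 km × 2.721/3.207 = 3.648 km.
Net surface drop = e − u = 4.3 km − 3.648 km = e (ρ_m − ρ_c)/ρ_m = 0.652 km.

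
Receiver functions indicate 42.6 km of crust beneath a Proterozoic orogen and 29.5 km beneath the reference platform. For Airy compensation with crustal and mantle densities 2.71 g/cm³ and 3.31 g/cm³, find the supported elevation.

2.37 km

Excess crust Δ = 42.6 km − 29.5 km = 13.1 km, split between elevation h and root r with h + r = Δ.
Airy balance ρ_c h = (ρ_m − ρ_c) r gives r = h ρ_c/(ρ_m − ρ_c), so h (1 + ρ_c/(ρ_m − ρ_c)) = Δ, i.e. h = Δ (ρ_m − ρ_c)/ρ_m.
h = 13.1 km × 0.6/3.31 = 2.37 km.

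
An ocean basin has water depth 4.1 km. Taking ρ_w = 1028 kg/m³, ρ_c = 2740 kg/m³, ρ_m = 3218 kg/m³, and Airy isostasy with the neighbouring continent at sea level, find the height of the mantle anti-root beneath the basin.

For local isostatic compensation: replacing crust with seawater at the top is compensated by replacing crust with mantle at the base: d (ρ_c − ρ_w) = a (ρ_m − ρ_c).
a = d (ρ_c − ρ_w)/(ρ_m − ρ_c) = 4.1 km × 1712/478 = 14.7 km.

14.7 km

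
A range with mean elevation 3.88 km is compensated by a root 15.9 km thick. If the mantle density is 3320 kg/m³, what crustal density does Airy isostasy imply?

ρ_c h = (ρ_m − ρ_c) r → ρ_c (h + r) = ρ_m r → ρ_c = ρ_m r / (h + r).
ρ_c = 3320 × 15.9 km / (3.88 km + 15.9 km) = 2670 kg/m³.

2670 kg/m³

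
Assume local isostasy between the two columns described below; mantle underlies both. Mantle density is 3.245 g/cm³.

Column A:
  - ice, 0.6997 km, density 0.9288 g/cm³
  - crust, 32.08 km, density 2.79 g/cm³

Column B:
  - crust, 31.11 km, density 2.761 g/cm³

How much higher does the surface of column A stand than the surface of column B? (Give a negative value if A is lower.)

0.357 km

For any compensation level in the mantle, the mantle terms cancel and isostasy reduces to e = (Σt_A − Σt_B) − (Σ(ρt)_A − Σ(ρt)_B) / ρ_m.
Σt_A = 32.7797 km; Σt_B = 31.11 km; Σ(ρt)_A = 90.1530814; Σ(ρt)_B = 85.89471 (in km·g/cm³).
e = (32.7797 − 31.11) − (90.1530814 − 85.89471) / 3.245 = 0.357 km.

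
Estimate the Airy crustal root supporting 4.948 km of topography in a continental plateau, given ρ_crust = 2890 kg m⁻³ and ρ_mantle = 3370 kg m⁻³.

29.8 km

In Airy isostatic equilibrium: the weight of the topography is balanced by the buoyancy of the root, ρ_c h = (ρ_m − ρ_c) r.
r = h · ρ_c / (ρ_m − ρ_c) = 4.948 km × 2890 / (3370 − 2890) = 29.8 km.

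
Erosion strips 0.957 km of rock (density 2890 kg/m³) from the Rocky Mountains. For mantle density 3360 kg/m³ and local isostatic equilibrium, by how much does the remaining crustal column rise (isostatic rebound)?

0.823 km

Unloading: uplift u = e ρ_c/ρ_m = 0.957 km × 2890/3360 = 0.823 km.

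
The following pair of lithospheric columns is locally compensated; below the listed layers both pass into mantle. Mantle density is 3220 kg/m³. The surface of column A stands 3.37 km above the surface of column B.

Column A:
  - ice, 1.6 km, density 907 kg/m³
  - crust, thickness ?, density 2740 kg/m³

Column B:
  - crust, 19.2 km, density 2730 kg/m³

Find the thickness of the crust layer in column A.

34.5 km

Take the compensation level at the base of the deeper column (depth z_c below the surface of column A) and equate Σ ρ_i t_i down to z_c; mantle fills any gap and the z_c terms cancel.
Column A: 1.6×907 + x×2740 + (z_c − 1.6 − x)×3220
Column B: 3.37×0 + 19.2×2730 + (z_c − 3.37 − 19.2)×3220
The z_c×3220 term appears on both sides and cancels. Collect the known terms of each column as K = Σ(ρt)_known − 3220 × (depth of known layers): K_A = 1451.2 − 3220×1.6 = −3700.8; K_B = 52416 − 3220×(3.37 + 19.2) = −20259.4.
Balance: K_A − x×(3220 − 2740) = K_B, so x = (K_A − K_B)/(3220 − 2740) = 16558.6/480 = 34.5 km.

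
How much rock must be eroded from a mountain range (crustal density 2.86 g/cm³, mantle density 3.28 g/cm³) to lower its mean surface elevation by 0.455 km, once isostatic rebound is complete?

3.55 km

Net drop Δ = e − u = e − e ρ_c/ρ_m = e (ρ_m − ρ_c)/ρ_m.
e = Δ ρ_m/(ρ_m − ρ_c) = 0.455 km × 3.28/0.42 = 3.55 km.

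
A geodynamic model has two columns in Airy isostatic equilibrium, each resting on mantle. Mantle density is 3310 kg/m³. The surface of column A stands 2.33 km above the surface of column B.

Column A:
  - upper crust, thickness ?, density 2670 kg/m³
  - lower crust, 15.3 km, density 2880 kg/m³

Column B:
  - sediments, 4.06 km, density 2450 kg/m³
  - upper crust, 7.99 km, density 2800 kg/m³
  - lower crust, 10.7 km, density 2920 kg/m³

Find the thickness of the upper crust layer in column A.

20.1 km

Take the compensation level at the base of the deeper column (depth z_c below the surface of column A) and equate Σ ρ_i t_i down to z_c; mantle fills any gap and the z_c terms cancel.
Column A: x×2670 + 15.3×2880 + (z_c − 15.3 − x)×3310
Column B: 2.33×0 + 4.06×2450 + 7.99×2800 + 10.7×2920 + (z_c − 2.33 − 22.75)×3310
The z_c×3310 term appears on both sides and cancels. Collect the known terms of each column as K = Σ(ρt)_known − 3310 × (depth of known layers): K_A = 44064 − 3310×15.3 = −6579; K_B = 63563 − 3310×(2.33 + 22.75) = −19451.8.
Balance: K_A − x×(3310 − 2670) = K_B, so x = (K_A − K_B)/(3310 − 2670) = 12872.8/640 = 20.1 km.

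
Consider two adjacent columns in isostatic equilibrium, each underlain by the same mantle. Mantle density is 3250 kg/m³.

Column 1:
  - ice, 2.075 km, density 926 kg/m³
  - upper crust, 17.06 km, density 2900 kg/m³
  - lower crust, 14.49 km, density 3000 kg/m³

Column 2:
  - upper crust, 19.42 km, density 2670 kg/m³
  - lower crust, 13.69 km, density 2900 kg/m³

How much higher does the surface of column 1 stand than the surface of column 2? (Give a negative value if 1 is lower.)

−0.504 km

For any compensation level in the mantle, the mantle terms cancel and isostasy reduces to e = (Σt_1 − Σt_2) − (Σ(ρt)_1 − Σ(ρt)_2) / ρ_m.
Σt_1 = 33.625 km; Σt_2 = 33.11 km; Σ(ρt)_1 = 94865.45; Σ(ρt)_2 = 91552.4 (in km·kg/m³).
e = (33.625 − 33.11) − (94865.45 − 91552.4) / 3250 = −0.504 km.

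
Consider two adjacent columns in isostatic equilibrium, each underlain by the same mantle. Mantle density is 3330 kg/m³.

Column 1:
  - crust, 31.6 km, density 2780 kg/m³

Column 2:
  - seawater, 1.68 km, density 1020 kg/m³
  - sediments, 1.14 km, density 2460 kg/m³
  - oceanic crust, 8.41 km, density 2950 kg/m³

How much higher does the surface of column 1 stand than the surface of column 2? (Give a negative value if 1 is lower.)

2.8 km

For any compensation level in the mantle, the mantle terms cancel and isostasy reduces to e = (Σt_1 − Σt_2) − (Σ(ρt)_1 − Σ(ρt)_2) / ρ_m.
Σt_1 = 31.6 km; Σt_2 = 11.23 km; Σ(ρt)_1 = 87848; Σ(ρt)_2 = 29327.5 (in km·kg/m³).
e = (31.6 − 11.23) − (87848 − 29327.5) / 3330 = 2.8 km.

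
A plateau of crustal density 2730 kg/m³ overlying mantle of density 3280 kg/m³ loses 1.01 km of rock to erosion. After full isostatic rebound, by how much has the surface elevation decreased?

Rebound u = e ρ_c/ρ_m = 1.01 km × 2730/3280 = 0.8406 km.
Net surface drop = e − u = 1.01 km − 0.8406 km = e (ρ_m − ρ_c)/ρ_m = 0.169 km.

0.169 km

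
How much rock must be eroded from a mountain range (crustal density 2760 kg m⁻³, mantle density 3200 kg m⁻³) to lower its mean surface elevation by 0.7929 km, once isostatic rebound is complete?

Net drop Δ = e − u = e − e ρ_c/ρ_m = e (ρ_m − ρ_c)/ρ_m.
e = Δ ρ_m/(ρ_m − ρ_c) = 0.7929 km × 3200/440 = 5.77 km.

5.77 km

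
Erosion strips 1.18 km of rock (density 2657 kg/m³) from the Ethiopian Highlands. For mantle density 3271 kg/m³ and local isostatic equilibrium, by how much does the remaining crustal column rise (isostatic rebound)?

Unloading: uplift u = e ρ_c/ρ_m = 1.18 km × 2657/3271 = 0.959 km.

0.959 km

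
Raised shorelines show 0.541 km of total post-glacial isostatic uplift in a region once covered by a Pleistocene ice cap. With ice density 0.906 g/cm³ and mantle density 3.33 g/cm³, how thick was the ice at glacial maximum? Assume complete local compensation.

1.99 km

u = t ρ_ice/ρ_m → t = u ρ_m/ρ_ice = 0.541 km × 3.33/0.906 = 1.99 km.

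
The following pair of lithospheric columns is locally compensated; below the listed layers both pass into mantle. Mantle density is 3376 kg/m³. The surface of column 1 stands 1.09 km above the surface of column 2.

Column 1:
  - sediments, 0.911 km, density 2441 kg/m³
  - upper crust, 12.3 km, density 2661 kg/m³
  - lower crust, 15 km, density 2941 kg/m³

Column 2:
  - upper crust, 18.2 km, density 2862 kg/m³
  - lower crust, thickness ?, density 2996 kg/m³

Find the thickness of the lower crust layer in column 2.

Take the compensation level at the base of the deeper column (depth z_c below the surface of column 1) and equate Σ ρ_i t_i down to z_c; mantle fills any gap and the z_c terms cancel.
Column 1: 0.911×2441 + 12.3×2661 + 15×2941 + (z_c − 28.211)×3376
Column 2: 1.09×0 + 18.2×2862 + x×2996 + (z_c − 1.09 − 18.2 − x)×3376
The z_c×3376 term appears on both sides and cancels. Collect the known terms of each column as K = Σ(ρt)_known − 3376 × (depth of known layers): K_1 = 79069.051 − 3376×28.211 = −16171.285; K_2 = 52088.4 − 3376×(1.09 + 18.2) = −13034.64.
Balance: K_1 = K_2 − x×(3376 − 2996), so x = (K_2 − K_1)/(3376 − 2996) = 3136.64/380 = 8.25 km.

8.25 km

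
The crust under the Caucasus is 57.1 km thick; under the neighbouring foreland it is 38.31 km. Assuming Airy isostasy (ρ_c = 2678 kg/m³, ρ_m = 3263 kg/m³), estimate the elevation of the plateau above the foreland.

3.37 km

Excess crust Δ = 57.1 km − 38.31 km = 18.79 km, split between elevation h and root r with h + r = Δ.
Airy balance ρ_c h = (ρ_m − ρ_c) r gives r = h ρ_c/(ρ_m − ρ_c), so h (1 + ρ_c/(ρ_m − ρ_c)) = Δ, i.e. h = Δ (ρ_m − ρ_c)/ρ_m.
h = 18.79 km × 585/3263 = 3.37 km.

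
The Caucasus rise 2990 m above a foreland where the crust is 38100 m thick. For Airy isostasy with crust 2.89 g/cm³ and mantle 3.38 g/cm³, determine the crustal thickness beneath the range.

Root depth r = h ρ_c / (ρ_m − ρ_c) = 2990 m × 2.89 / 0.49 = 17630 m.
Total thickness = T + h + r = 38100 m + 2990 m + 17630 m = 58700 m.

58700 m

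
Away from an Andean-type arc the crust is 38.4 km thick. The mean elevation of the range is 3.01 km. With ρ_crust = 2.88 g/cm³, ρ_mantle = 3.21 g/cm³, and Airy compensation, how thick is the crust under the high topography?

67.7 km

Root depth r = h ρ_c / (ρ_m − ρ_c) = 3.01 km × 2.88 / 0.33 = 26.27 km.
Total thickness = T + h + r = 38.4 km + 3.01 km + 26.27 km = 67.7 km.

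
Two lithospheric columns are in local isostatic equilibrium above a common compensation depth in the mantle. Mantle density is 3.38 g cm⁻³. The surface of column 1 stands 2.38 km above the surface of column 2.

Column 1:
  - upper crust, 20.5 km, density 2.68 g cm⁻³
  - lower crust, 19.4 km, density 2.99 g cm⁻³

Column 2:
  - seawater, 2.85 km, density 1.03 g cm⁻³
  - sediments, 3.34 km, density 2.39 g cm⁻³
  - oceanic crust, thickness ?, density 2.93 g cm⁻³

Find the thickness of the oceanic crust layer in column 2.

8.59 km

Take the compensation level at the base of the deeper column (depth z_c below the surface of column 1) and equate Σ ρ_i t_i down to z_c; mantle fills any gap and the z_c terms cancel.
Column 1: 20.5×2.68 + 19.4×2.99 + (z_c − 39.9)×3.38
Column 2: 2.38×0 + 2.85×1.03 + 3.34×2.39 + x×2.93 + (z_c − 2.38 − 6.19 − x)×3.38
The z_c×3.38 term appears on both sides and cancels. Collect the known terms of each column as K = Σ(ρt)_known − 3.38 × (depth of known layers): K_1 = 112.946 − 3.38×39.9 = −21.916; K_2 = 10.9181 − 3.38×(2.38 + 6.19) = −18.0485.
Balance: K_1 = K_2 − x×(3.38 − 2.93), so x = (K_2 − K_1)/(3.38 − 2.93) = 3.8675/0.45 = 8.59 km.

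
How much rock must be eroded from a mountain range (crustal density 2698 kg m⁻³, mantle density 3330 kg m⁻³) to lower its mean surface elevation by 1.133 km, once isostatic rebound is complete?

Net drop Δ = e − u = e − e ρ_c/ρ_m = e (ρ_m − ρ_c)/ρ_m.
e = Δ ρ_m/(ρ_m − ρ_c) = 1.133 km × 3330/632 = 5.97 km.

5.97 km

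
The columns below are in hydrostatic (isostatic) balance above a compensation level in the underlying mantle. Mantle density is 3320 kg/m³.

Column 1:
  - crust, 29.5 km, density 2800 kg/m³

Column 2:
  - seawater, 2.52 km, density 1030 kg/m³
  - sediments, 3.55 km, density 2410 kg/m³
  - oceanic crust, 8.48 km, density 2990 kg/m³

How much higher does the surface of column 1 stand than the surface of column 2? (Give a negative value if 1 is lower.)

For any compensation level in the mantle, the mantle terms cancel and isostasy reduces to e = (Σt_1 − Σt_2) − (Σ(ρt)_1 − Σ(ρt)_2) / ρ_m.
Σt_1 = 29.5 km; Σt_2 = 14.55 km; Σ(ρt)_1 = 82600; Σ(ρt)_2 = 36506.3 (in km·kg/m³).
e = (29.5 − 14.55) − (82600 − 36506.3) / 3320 = 1.07 km.

1.07 km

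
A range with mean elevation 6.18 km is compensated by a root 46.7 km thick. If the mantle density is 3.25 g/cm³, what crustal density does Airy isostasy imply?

2.87 g/cm³

ρ_c h = (ρ_m − ρ_c) r → ρ_c (h + r) = ρ_m r → ρ_c = ρ_m r / (h + r).
ρ_c = 3.25 × 46.7 km / (6.18 km + 46.7 km) = 2.87 g/cm³.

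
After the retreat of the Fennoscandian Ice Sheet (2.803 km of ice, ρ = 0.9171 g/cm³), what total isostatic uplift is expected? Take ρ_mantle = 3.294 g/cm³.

Removing the load lets mantle flow back in; uplift u satisfies ρ_ice t = ρ_m u.
u = t ρ_ice/ρ_m = 2.803 km × 0.9171/3.294 = 0.78 km.

0.78 km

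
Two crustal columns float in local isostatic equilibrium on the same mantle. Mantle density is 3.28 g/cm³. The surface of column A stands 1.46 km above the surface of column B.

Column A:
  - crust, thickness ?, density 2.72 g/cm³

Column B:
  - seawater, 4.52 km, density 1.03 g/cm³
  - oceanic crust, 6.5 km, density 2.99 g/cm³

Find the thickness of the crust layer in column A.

Take the compensation level at the base of the deeper column (depth z_c below the surface of column A) and equate Σ ρ_i t_i down to z_c; mantle fills any gap and the z_c terms cancel.
Column A: x×2.72 + (z_c − 0 − x)×3.28
Column B: 1.46×0 + 4.52×1.03 + 6.5×2.99 + (z_c − 1.46 − 11.02)×3.28
The z_c×3.28 term appears on both sides and cancels. Collect the known terms of each column as K = Σ(ρt)_known − 3.28 × (depth of known layers): K_A = 0 − 3.28×0 = 0; K_B = 24.0906 − 3.28×(1.46 + 11.02) = −16.8438.
Balance: K_A − x×(3.28 − 2.72) = K_B, so x = (K_A − K_B)/(3.28 − 2.72) = 16.8438/0.56 = 30.1 km.

30.1 km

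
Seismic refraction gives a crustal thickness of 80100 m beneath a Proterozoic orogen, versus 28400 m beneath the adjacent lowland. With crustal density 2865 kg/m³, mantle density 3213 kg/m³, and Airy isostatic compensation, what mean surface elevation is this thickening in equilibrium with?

5600 m

Excess crust Δ = 80100 m − 28400 m = 51700 m, split between elevation h and root r with h + r = Δ.
Airy balance ρ_c h = (ρ_m − ρ_c) r gives r = h ρ_c/(ρ_m − ρ_c), so h (1 + ρ_c/(ρ_m − ρ_c)) = Δ, i.e. h = Δ (ρ_m − ρ_c)/ρ_m.
h = 51700 m × 348/3213 = 5600 m.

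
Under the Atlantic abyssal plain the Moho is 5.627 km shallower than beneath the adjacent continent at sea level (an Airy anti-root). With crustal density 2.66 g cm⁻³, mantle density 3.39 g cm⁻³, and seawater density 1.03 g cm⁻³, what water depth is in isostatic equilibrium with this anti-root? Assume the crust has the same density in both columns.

2.52 km

Replacing a thickness d of crust by seawater at the top must be balanced by replacing crust with mantle at the base: d (ρ_c − ρ_w) = a (ρ_m − ρ_c).
d = a (ρ_m − ρ_c)/(ρ_c − ρ_w) = 5.627 km × 0.73/1.63 = 2.52 km.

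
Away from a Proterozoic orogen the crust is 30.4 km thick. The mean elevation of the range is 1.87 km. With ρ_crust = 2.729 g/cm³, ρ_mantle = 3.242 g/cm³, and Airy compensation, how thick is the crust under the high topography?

42.2 km

Root depth r = h ρ_c / (ρ_m − ρ_c) = 1.87 km × 2.729 / 0.513 = 9.948 km.
Total thickness = T + h + r = 30.4 km + 1.87 km + 9.948 km = 42.2 km.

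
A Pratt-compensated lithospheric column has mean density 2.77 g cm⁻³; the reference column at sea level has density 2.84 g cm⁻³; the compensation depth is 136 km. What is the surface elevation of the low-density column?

3.44 km

ρ_ref D = ρ (D + h) → h = D (ρ_ref − ρ)/ρ.
h = 136 km × (2.84 − 2.77)/2.77 = 3.44 km.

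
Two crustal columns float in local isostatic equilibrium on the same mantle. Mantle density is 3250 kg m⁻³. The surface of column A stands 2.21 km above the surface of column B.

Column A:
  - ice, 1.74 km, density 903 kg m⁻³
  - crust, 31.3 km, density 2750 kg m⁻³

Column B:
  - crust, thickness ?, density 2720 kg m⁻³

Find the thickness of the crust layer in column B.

Take the compensation level at the base of the deeper column (depth z_c below the surface of column A) and equate Σ ρ_i t_i down to z_c; mantle fills any gap and the z_c terms cancel.
Column A: 1.74×903 + 31.3×2750 + (z_c − 33.04)×3250
Column B: 2.21×0 + x×2720 + (z_c − 2.21 − 0 − x)×3250
The z_c×3250 term appears on both sides and cancels. Collect the known terms of each column as K = Σ(ρt)_known − 3250 × (depth of known layers): K_A = 87646.22 − 3250×33.04 = −19733.78; K_B = 0 − 3250×(2.21 + 0) = −7182.5.
Balance: K_A = K_B − x×(3250 − 2720), so x = (K_B − K_A)/(3250 − 2720) = 12551.3/530 = 23.7 km.

23.7 km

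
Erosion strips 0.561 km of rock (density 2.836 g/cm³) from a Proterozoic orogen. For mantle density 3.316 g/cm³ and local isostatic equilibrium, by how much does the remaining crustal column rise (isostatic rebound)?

Unloading: uplift u = e ρ_c/ρ_m = 0.561 km × 2.836/3.316 = 0.48 km.

0.48 km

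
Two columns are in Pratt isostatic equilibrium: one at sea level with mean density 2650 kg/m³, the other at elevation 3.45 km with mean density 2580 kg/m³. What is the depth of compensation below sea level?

127 km

ρ_ref D = ρ (D + h) → D (ρ_ref − ρ) = ρ h.
D = ρ h/(ρ_ref − ρ) = 2580 × 3.45 km/(2650 − 2580) = 127 km.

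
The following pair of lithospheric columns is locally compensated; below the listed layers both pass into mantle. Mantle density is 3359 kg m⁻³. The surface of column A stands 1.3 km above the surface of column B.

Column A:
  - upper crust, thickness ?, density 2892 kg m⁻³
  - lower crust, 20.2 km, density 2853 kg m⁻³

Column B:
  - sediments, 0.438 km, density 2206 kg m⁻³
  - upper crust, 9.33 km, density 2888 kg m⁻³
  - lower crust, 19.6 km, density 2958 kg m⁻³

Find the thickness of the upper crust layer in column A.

14.8 km

Take the compensation level at the base of the deeper column (depth z_c below the surface of column A) and equate Σ ρ_i t_i down to z_c; mantle fills any gap and the z_c terms cancel.
Column A: x×2892 + 20.2×2853 + (z_c − 20.2 − x)×3359
Column B: 1.3×0 + 0.438×2206 + 9.33×2888 + 19.6×2958 + (z_c − 1.3 − 29.368)×3359
The z_c×3359 term appears on both sides and cancels. Collect the known terms of each column as K = Σ(ρt)_known − 3359 × (depth of known layers): K_A = 57630.6 − 3359×20.2 = −10221.2; K_B = 85888.068 − 3359×(1.3 + 29.368) = −17125.744.
Balance: K_A − x×(3359 − 2892) = K_B, so x = (K_A − K_B)/(3359 − 2892) = 6904.54/467 = 14.8 km.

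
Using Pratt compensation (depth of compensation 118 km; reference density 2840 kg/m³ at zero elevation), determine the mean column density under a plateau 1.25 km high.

2810 kg/m³

Pratt balance: ρ_ref D = ρ (D + h).
ρ = ρ_ref D/(D + h) = 2840 × 118 km/(118 km + 1.25 km) = 2810 kg/m³.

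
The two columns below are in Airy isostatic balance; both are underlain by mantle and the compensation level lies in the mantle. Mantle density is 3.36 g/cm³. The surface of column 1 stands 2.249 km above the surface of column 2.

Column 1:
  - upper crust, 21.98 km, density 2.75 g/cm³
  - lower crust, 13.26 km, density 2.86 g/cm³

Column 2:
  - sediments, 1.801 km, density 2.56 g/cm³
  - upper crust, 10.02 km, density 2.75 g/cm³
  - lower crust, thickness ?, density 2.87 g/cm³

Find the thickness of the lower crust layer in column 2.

10.1 km

Take the compensation level at the base of the deeper column (depth z_c below the surface of column 1) and equate Σ ρ_i t_i down to z_c; mantle fills any gap and the z_c terms cancel.
Column 1: 21.98×2.75 + 13.26×2.86 + (z_c − 35.24)×3.36
Column 2: 2.249×0 + 1.801×2.56 + 10.02×2.75 + x×2.87 + (z_c − 2.249 − 11.821 − x)×3.36
The z_c×3.36 term appears on both sides and cancels. Collect the known terms of each column as K = Σ(ρt)_known − 3.36 × (depth of known layers): K_1 = 98.3686 − 3.36×35.24 = −20.0378; K_2 = 32.16556 − 3.36×(2.249 + 11.821) = −15.10964.
Balance: K_1 = K_2 − x×(3.36 − 2.87), so x = (K_2 − K_1)/(3.36 − 2.87) = 4.92816/0.49 = 10.1 km.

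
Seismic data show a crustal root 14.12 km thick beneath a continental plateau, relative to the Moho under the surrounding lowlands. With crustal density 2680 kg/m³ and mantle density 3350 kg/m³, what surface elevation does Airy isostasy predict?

Isostatic balance requires: ρ_c h = (ρ_m − ρ_c) r.
h = r (ρ_m − ρ_c) / ρ_c = 14.12 km × (3350 − 2680) / 2680 = 3.53 km.

3.53 km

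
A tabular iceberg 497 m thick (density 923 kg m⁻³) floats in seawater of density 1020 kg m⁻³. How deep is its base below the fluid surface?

Draft d = t ρ_obj/ρ_fluid = 497 m × 923/1020 = 450 m.

450 m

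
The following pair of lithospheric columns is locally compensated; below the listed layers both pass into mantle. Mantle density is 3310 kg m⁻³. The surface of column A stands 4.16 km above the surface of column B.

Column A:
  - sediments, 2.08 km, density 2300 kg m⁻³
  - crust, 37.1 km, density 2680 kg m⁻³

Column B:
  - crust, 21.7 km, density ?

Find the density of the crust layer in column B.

Take the compensation level at the base of the deeper column (depth z_c below the surface of column A) and equate Σ ρ_i t_i down to z_c; mantle fills any gap and the z_c terms cancel.
Column A: 2.08×2300 + 37.1×2680 + (z_c − 39.18)×3310
Column B: 4.16×0 + 21.7×ρ + (z_c − 4.16 − 21.7)×3310
The z_c×3310 term appears on both sides and cancels. Collect the known terms of each column as K = Σ(ρt)_known − 3310 × (depth of known layers): K_A = 104212 − 3310×39.18 = −25473.8; K_B = 0 − 3310×(4.16 + 21.7) = −85596.6.
Balance: K_A = K_B + 21.7×ρ, so ρ = (K_A − K_B)/21.7 = 60122.8/21.7 = 2770 kg m⁻³.

2770 kg m⁻³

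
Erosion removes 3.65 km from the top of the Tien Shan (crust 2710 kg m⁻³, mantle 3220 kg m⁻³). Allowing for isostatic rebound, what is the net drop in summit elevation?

Rebound u = e ρ_c/ρ_m = 3.65 km × 2710/3220 = 3.072 km.
Net surface drop = e − u = 3.65 km − 3.072 km = e (ρ_m − ρ_c)/ρ_m = 0.578 km.

0.578 km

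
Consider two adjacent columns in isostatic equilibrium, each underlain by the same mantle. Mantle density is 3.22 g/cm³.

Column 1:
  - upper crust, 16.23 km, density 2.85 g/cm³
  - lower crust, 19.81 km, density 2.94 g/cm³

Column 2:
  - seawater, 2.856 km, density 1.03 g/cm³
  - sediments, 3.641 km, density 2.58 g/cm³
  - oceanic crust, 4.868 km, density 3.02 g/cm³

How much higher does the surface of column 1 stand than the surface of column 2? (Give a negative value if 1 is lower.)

0.619 km

For any compensation level in the mantle, the mantle terms cancel and isostasy reduces to e = (Σt_1 − Σt_2) − (Σ(ρt)_1 − Σ(ρt)_2) / ρ_m.
Σt_1 = 36.04 km; Σt_2 = 11.365 km; Σ(ρt)_1 = 104.4969; Σ(ρt)_2 = 27.03682 (in km·g/cm³).
e = (36.04 − 11.365) − (104.4969 − 27.03682) / 3.22 = 0.619 km.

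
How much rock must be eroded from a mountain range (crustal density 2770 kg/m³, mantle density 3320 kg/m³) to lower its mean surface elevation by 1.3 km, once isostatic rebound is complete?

7.85 km

Net drop Δ = e − u = e − e ρ_c/ρ_m = e (ρ_m − ρ_c)/ρ_m.
e = Δ ρ_m/(ρ_m − ρ_c) = 1.3 km × 3320/550 = 7.85 km.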